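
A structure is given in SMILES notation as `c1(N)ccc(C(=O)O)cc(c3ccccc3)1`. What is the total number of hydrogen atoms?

11

Atom tally by fragment:
  benzene ring core → C:6 H:6
  (− 3 ring H displaced by substituents)
  + NH2 → N:1 H:2
  + COOH → C:1 H:1 O:2
  + C6H5 → C:6 H:5
Element totals:
  C: 13
  H: 11
  N: 1
  O: 2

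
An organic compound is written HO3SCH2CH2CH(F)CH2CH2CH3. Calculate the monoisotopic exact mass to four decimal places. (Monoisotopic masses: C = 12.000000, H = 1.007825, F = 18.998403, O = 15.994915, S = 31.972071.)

Atom tally by fragment:
  HO3SCH2 → C:1 H:3 S:1 O:3
  CH2 → C:1 H:2
  CH(F) → C:1 H:1 F:1
  CH2 → C:1 H:2
  CH2 → C:1 H:2
  CH3 → C:1 H:3
Element totals:
  C: 6
  H: 13
  F: 1
  O: 3
  S: 1
Molecular formula: C6H13FO3S.
  M = 6(12.0) + 13(1.007825) + 18.998403 + 3(15.994915) + 31.972071
    = 72.000000 + 13.101725 + 18.998403 + 47.984745 + 31.972071 = 184.056944

184.0569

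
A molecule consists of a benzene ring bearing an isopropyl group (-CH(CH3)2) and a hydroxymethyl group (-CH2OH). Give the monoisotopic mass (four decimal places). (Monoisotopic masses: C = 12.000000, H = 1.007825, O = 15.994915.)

150.1045

Atom tally by fragment:
  benzene ring core → C:6 H:6
  (− 2 ring H displaced by substituents)
  + CH(CH3)2 → C:3 H:7
  + CH2OH → C:1 H:3 O:1
Element totals:
  C: 10
  H: 14
  O: 1
Molecular formula: C10H14O.
  M = 10(12.0) + 14(1.007825) + 15.994915
    = 120.000000 + 14.109550 + 15.994915 = 150.104465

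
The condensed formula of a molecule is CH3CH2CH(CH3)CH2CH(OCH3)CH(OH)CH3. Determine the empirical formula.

Element totals:
  C: 9
  H: 20
  O: 2
Molecular formula: C9H20O2.
gcd of subscripts (9, 20, 2) = 1, so the empirical formula equals the molecular formula.

C9H20O2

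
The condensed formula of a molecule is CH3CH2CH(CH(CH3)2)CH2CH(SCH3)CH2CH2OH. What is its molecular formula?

Atom tally by fragment:
  CH3 → C:1 H:3
  CH2 → C:1 H:2
  CH(CH(CH3)2) → C:4 H:8
  CH2 → C:1 H:2
  CH(SCH3) → C:2 H:4 S:1
  CH2CH2OH → C:2 H:5 O:1
Element totals:
  C: 11
  H: 24
  O: 1
  S: 1

C11H24OS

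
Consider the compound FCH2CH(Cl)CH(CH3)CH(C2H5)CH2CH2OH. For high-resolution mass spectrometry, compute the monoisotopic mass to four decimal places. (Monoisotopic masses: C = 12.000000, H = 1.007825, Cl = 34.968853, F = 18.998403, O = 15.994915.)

Atom tally by fragment:
  FCH2 → C:1 H:2 F:1
  CH(Cl) → C:1 H:1 Cl:1
  CH(CH3) → C:2 H:4
  CH(C2H5) → C:3 H:6
  CH2CH2OH → C:2 H:5 O:1
Element totals:
  C: 9
  H: 18
  Cl: 1
  F: 1
  O: 1
Molecular formula: C9H18ClFO.
  M = 9(12.0) + 18(1.007825) + 34.968853 + 18.998403 + 15.994915
    = 108.000000 + 18.140850 + 34.968853 + 18.998403 + 15.994915 = 196.103021

196.1030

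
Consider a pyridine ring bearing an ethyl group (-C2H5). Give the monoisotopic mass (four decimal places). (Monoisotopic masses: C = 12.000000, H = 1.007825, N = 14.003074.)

107.0735

Atom tally by fragment:
  pyridine ring core → C:5 H:5 N:1
  (− 1 ring H displaced by substituents)
  + C2H5 → C:2 H:5
Element totals:
  C: 7
  H: 9
  N: 1
Molecular formula: C7H9N.
  M = 7(12.0) + 9(1.007825) + 14.003074
    = 84.000000 + 9.070425 + 14.003074 = 107.073499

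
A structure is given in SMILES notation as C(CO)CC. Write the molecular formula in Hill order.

C4H10O

Atom tally by fragment:
  HOCH2CH2 → C:2 H:5 O:1
  CH2 → C:1 H:2
  CH3 → C:1 H:3
Element totals:
  C: 4
  H: 10
  O: 1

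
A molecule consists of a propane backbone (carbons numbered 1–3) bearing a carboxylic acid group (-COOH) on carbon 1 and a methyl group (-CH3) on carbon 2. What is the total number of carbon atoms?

Atom tally by fragment:
  HOOCCH2 → C:2 H:3 O:2
  CH(CH3) → C:2 H:4
  CH3 → C:1 H:3
Element totals:
  C: 5
  H: 10
  O: 2

5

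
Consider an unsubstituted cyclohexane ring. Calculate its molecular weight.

Atom tally by fragment:
  cyclohexane ring core → C:6 H:12
Element totals:
  C: 6
  H: 12
Molecular formula: C6H12.
  M = 6(12.011) + 12(1.008)
    = 72.066 + 12.096 = 84.162

84.16 g/mol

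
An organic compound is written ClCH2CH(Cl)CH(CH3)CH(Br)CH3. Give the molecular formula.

C6H11BrCl2

Element totals:
  C: 6
  H: 11
  Br: 1
  Cl: 2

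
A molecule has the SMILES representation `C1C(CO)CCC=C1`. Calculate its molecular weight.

112.17 g/mol

Atom tally by fragment:
  cyclohexene ring core → C:6 H:10
  (− 1 ring H displaced by substituents)
  + CH2OH → C:1 H:3 O:1
Element totals:
  C: 7
  H: 12
  O: 1
Molecular formula: C7H12O.
  M = 7(12.011) + 12(1.008) + 15.999
    = 84.077 + 12.096 + 15.999 = 112.172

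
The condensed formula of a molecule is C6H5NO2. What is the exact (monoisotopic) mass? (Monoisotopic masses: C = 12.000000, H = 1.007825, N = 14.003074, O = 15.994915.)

123.0320

Atom tally by fragment:
  benzene ring core → C:6 H:6
  (− 1 ring H displaced by substituents)
  + NO2 → N:1 O:2
Element totals:
  C: 6
  H: 5
  N: 1
  O: 2
Molecular formula: C6H5NO2.
  M = 6(12.0) + 5(1.007825) + 14.003074 + 2(15.994915)
    = 72.000000 + 5.039125 + 14.003074 + 31.989830 = 123.032029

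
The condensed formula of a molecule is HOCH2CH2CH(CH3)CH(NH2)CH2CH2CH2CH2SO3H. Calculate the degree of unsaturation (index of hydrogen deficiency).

Atom tally by fragment:
  HOCH2CH2 → C:2 H:5 O:1
  CH(CH3) → C:2 H:4
  CH(NH2) → C:1 H:3 N:1
  CH2 → C:1 H:2
  CH2 → C:1 H:2
  CH2 → C:1 H:2
  CH2SO3H → C:1 H:3 S:1 O:3
Element totals:
  C: 9
  H: 21
  N: 1
  O: 4
  S: 1
Molecular formula: C9H21NO4S.
DoU = (2C + 2 + N − H − X) / 2 = (2·9 + 2 + 1 − 21 − 0) / 2 = 0.

0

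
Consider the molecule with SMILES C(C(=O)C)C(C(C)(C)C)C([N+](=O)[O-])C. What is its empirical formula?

C10H19NO3

Atom tally by fragment:
  CH3COCH2 → C:3 H:5 O:1
  CH(C(CH3)3) → C:5 H:10
  CH(NO2) → C:1 H:1 N:1 O:2
  CH3 → C:1 H:3
Element totals:
  C: 10
  H: 19
  N: 1
  O: 3
Molecular formula: C10H19NO3.
gcd of subscripts (10, 19, 1, 3) = 1, so the empirical formula equals the molecular formula.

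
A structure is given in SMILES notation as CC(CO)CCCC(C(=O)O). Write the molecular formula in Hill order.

Atom tally by fragment:
  CH3 → C:1 H:3
  CH(CH2OH) → C:2 H:4 O:1
  CH2 → C:1 H:2
  CH2 → C:1 H:2
  CH2 → C:1 H:2
  CH2COOH → C:2 H:3 O:2
Element totals:
  C: 8
  H: 16
  O: 3

C8H16O3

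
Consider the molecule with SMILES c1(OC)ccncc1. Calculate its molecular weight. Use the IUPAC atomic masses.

Atom tally by fragment:
  pyridine ring core → C:5 H:5 N:1
  (− 1 ring H displaced by substituents)
  + OCH3 → C:1 H:3 O:1
Element totals:
  C: 6
  H: 7
  N: 1
  O: 1
Molecular formula: C6H7NO.
  M = 6(12.011) + 7(1.008) + 14.007 + 15.999
    = 72.066 + 7.056 + 14.007 + 15.999 = 109.128

109.13 g/mol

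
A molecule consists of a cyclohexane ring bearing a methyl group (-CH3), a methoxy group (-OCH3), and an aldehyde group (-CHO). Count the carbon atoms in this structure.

Atom tally by fragment:
  cyclohexane ring core → C:6 H:12
  (− 3 ring H displaced by substituents)
  + CH3 → C:1 H:3
  + OCH3 → C:1 H:3 O:1
  + CHO → C:1 H:1 O:1
Element totals:
  C: 9
  H: 16
  O: 2

9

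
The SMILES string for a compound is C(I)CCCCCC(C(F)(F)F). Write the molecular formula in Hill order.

C8H14F3I

Atom tally by fragment:
  ICH2 → C:1 H:2 I:1
  CH2 → C:1 H:2
  CH2 → C:1 H:2
  CH2 → C:1 H:2
  CH2 → C:1 H:2
  CH2 → C:1 H:2
  CH2CF3 → C:2 H:2 F:3
Element totals:
  C: 8
  H: 14
  F: 3
  I: 1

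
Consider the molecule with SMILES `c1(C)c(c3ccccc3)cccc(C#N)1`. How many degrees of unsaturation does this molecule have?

Atom tally by fragment:
  benzene ring core → C:6 H:6
  (− 3 ring H displaced by substituents)
  + CH3 → C:1 H:3
  + C6H5 → C:6 H:5
  + CN → C:1 N:1
Element totals:
  C: 14
  H: 11
  N: 1
Molecular formula: C14H11N.
DoU = (2C + 2 + N − H − X) / 2 = (2·14 + 2 + 1 − 11 − 0) / 2 = 10.

10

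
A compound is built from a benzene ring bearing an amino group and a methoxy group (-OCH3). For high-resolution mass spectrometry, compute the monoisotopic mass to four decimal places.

Atom tally by fragment:
  benzene ring core → C:6 H:6
  (− 2 ring H displaced by substituents)
  + NH2 → N:1 H:2
  + OCH3 → C:1 H:3 O:1
Element totals:
  C: 7
  H: 9
  N: 1
  O: 1
Molecular formula: C7H9NO.
  M = 7(12.0) + 9(1.007825) + 14.003074 + 15.994915
    = 84.000000 + 9.070425 + 14.003074 + 15.994915 = 123.068414

123.0684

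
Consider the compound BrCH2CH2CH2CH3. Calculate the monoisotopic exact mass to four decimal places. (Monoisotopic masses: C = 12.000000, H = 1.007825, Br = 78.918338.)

Atom tally by fragment:
  BrCH2 → C:1 H:2 Br:1
  CH2 → C:1 H:2
  CH2 → C:1 H:2
  CH3 → C:1 H:3
Element totals:
  C: 4
  H: 9
  Br: 1
Molecular formula: C4H9Br.
  M = 4(12.0) + 9(1.007825) + 78.918338
    = 48.000000 + 9.070425 + 78.918338 = 135.988763

135.9888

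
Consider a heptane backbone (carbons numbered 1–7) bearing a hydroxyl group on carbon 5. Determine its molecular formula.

Atom tally by fragment:
  CH3 → C:1 H:3
  CH2 → C:1 H:2
  CH2 → C:1 H:2
  CH2 → C:1 H:2
  CH(OH) → C:1 H:2 O:1
  CH2 → C:1 H:2
  CH3 → C:1 H:3
Element totals:
  C: 7
  H: 16
  O: 1

C7H16O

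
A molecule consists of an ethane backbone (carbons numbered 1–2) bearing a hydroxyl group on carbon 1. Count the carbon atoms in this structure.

2

Atom tally by fragment:
  HOCH2 → C:1 H:3 O:1
  CH3 → C:1 H:3
Element totals:
  C: 2
  H: 6
  O: 1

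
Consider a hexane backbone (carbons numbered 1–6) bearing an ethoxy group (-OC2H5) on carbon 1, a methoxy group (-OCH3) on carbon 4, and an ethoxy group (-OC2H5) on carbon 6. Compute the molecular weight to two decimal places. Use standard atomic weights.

Atom tally by fragment:
  C2H5OCH2 → C:3 H:7 O:1
  CH2 → C:1 H:2
  CH2 → C:1 H:2
  CH(OCH3) → C:2 H:4 O:1
  CH2 → C:1 H:2
  CH2OC2H5 → C:3 H:7 O:1
Element totals:
  C: 11
  H: 24
  O: 3
Molecular formula: C11H24O3.
  M = 11(12.011) + 24(1.008) + 3(15.999)
    = 132.121 + 24.192 + 47.997 = 204.310

204.31 g/mol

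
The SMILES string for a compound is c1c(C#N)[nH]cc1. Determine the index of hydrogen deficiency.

Atom tally by fragment:
  pyrrole ring core → C:4 H:5 N:1
  (− 1 ring H displaced by substituents)
  + CN → C:1 N:1
Element totals:
  C: 5
  H: 4
  N: 2
Molecular formula: C5H4N2.
DoU = (2C + 2 + N − H − X) / 2 = (2·5 + 2 + 2 − 4 − 0) / 2 = 5.

5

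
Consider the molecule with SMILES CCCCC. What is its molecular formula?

Atom tally by fragment:
  CH3 → C:1 H:3
  CH2 → C:1 H:2
  CH2 → C:1 H:2
  CH2 → C:1 H:2
  CH3 → C:1 H:3
Element totals:
  C: 5
  H: 12

C5H12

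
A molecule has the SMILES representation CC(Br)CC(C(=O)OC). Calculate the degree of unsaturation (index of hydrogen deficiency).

Atom tally by fragment:
  CH3 → C:1 H:3
  CH(Br) → C:1 H:1 Br:1
  CH2 → C:1 H:2
  CH2COOCH3 → C:3 H:5 O:2
Element totals:
  C: 6
  H: 11
  Br: 1
  O: 2
Molecular formula: C6H11BrO2.
DoU = (2C + 2 + N − H − X) / 2 = (2·6 + 2 + 0 − 11 − 1) / 2 = 1.

1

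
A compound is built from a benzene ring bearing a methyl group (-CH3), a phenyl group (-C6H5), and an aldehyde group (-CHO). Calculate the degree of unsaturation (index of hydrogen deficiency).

Atom tally by fragment:
  benzene ring core → C:6 H:6
  (− 3 ring H displaced by substituents)
  + CH3 → C:1 H:3
  + C6H5 → C:6 H:5
  + CHO → C:1 H:1 O:1
Element totals:
  C: 14
  H: 12
  O: 1
Molecular formula: C14H12O.
DoU = (2C + 2 + N − H − X) / 2 = (2·14 + 2 + 0 − 12 − 0) / 2 = 9.

9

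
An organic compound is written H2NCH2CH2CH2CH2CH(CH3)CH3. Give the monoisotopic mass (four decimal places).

115.1361

Element totals:
  C: 7
  H: 17
  N: 1
Molecular formula: C7H17N.
  M = 7(12.0) + 17(1.007825) + 14.003074
    = 84.000000 + 17.133025 + 14.003074 = 115.136099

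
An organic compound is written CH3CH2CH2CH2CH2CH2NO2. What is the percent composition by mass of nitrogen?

Atom tally by fragment:
  CH3 → C:1 H:3
  CH2 → C:1 H:2
  CH2 → C:1 H:2
  CH2 → C:1 H:2
  CH2 → C:1 H:2
  CH2NO2 → C:1 H:2 N:1 O:2
Element totals:
  C: 6
  H: 13
  N: 1
  O: 2
Molecular formula: C6H13NO2.
Molar mass = 131.175 g/mol.
Mass from N: 1 × 14.007 = 14.007 g/mol.
%N = 14.007 / 131.175 × 100 = 10.68%.

10.68%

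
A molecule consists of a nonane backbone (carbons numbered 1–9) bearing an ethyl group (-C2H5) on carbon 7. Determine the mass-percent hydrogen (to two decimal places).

Atom tally by fragment:
  CH3 → C:1 H:3
  CH2 → C:1 H:2
  CH2 → C:1 H:2
  CH2 → C:1 H:2
  CH2 → C:1 H:2
  CH2 → C:1 H:2
  CH(C2H5) → C:3 H:6
  CH2 → C:1 H:2
  CH3 → C:1 H:3
Element totals:
  C: 11
  H: 24
Molecular formula: C11H24.
Molar mass = 156.313 g/mol.
Mass from H: 24 × 1.008 = 24.192 g/mol.
%H = 24.192 / 156.313 × 100 = 15.48%.

15.48%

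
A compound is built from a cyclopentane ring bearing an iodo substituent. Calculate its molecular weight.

196.03 g/mol

Atom tally by fragment:
  cyclopentane ring core → C:5 H:10
  (− 1 ring H displaced by substituents)
  + I → I:1
Element totals:
  C: 5
  H: 9
  I: 1
Molecular formula: C5H9I.
  M = 5(12.011) + 9(1.008) + 126.904
    = 60.055 + 9.072 + 126.904 = 196.031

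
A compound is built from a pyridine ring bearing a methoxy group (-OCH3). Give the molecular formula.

C6H7NO

Atom tally by fragment:
  pyridine ring core → C:5 H:5 N:1
  (− 1 ring H displaced by substituents)
  + OCH3 → C:1 H:3 O:1
Element totals:
  C: 6
  H: 7
  N: 1
  O: 1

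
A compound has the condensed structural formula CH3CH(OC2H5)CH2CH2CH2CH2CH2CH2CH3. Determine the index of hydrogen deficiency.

Atom tally by fragment:
  CH3 → C:1 H:3
  CH(OC2H5) → C:3 H:6 O:1
  CH2 → C:1 H:2
  CH2 → C:1 H:2
  CH2 → C:1 H:2
  CH2 → C:1 H:2
  CH2 → C:1 H:2
  CH2 → C:1 H:2
  CH3 → C:1 H:3
Element totals:
  C: 11
  H: 24
  O: 1
Molecular formula: C11H24O.
DoU = (2C + 2 + N − H − X) / 2 = (2·11 + 2 + 0 − 24 − 0) / 2 = 0.

0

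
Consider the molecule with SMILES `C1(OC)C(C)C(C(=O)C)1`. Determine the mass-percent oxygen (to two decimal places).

Atom tally by fragment:
  cyclopropane ring core → C:3 H:6
  (− 3 ring H displaced by substituents)
  + OCH3 → C:1 H:3 O:1
  + CH3 → C:1 H:3
  + COCH3 → C:2 H:3 O:1
Element totals:
  C: 7
  H: 12
  O: 2
Molecular formula: C7H12O2.
Molar mass = 128.171 g/mol.
Mass from O: 2 × 15.999 = 31.998 g/mol.
%O = 31.998 / 128.171 × 100 = 24.97%.

24.97%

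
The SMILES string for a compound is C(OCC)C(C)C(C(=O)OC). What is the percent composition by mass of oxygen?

Atom tally by fragment:
  C2H5OCH2 → C:3 H:7 O:1
  CH(CH3) → C:2 H:4
  CH2COOCH3 → C:3 H:5 O:2
Element totals:
  C: 8
  H: 16
  O: 3
Molecular formula: C8H16O3.
Molar mass = 160.213 g/mol.
Mass from O: 3 × 15.999 = 47.997 g/mol.
%O = 47.997 / 160.213 × 100 = 29.96%.

29.96%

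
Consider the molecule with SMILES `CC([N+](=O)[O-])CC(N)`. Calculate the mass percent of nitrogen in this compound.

23.71%

Atom tally by fragment:
  CH3 → C:1 H:3
  CH(NO2) → C:1 H:1 N:1 O:2
  CH2 → C:1 H:2
  CH2NH2 → C:1 H:4 N:1
Element totals:
  C: 4
  H: 10
  N: 2
  O: 2
Molecular formula: C4H10N2O2.
Molar mass = 118.136 g/mol.
Mass from N: 2 × 14.007 = 28.014 g/mol.
%N = 28.014 / 118.136 × 100 = 23.71%.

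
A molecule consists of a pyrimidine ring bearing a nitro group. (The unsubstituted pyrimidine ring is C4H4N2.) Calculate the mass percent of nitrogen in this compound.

Atom tally by fragment:
  pyrimidine ring core → C:4 H:4 N:2
  (− 1 ring H displaced by substituents)
  + NO2 → N:1 O:2
Element totals:
  C: 4
  H: 3
  N: 3
  O: 2
Molecular formula: C4H3N3O2.
Molar mass = 125.087 g/mol.
Mass from N: 3 × 14.007 = 42.021 g/mol.
%N = 42.021 / 125.087 × 100 = 33.59%.

33.59%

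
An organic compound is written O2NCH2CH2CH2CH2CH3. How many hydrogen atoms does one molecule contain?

Element totals:
  C: 5
  H: 11
  N: 1
  O: 2

11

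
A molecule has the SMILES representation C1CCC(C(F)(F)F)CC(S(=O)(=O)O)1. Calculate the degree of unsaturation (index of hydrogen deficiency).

Atom tally by fragment:
  cyclohexane ring core → C:6 H:12
  (− 2 ring H displaced by substituents)
  + CF3 → C:1 F:3
  + SO3H → S:1 O:3 H:1
Element totals:
  C: 7
  H: 11
  F: 3
  O: 3
  S: 1
Molecular formula: C7H11F3O3S.
DoU = (2C + 2 + N − H − X) / 2 = (2·7 + 2 + 0 − 11 − 3) / 2 = 1.

1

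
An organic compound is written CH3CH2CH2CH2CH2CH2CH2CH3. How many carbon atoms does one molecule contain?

8

Element totals:
  C: 8
  H: 18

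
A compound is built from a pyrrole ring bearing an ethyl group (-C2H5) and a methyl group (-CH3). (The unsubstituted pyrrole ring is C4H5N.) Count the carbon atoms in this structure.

Atom tally by fragment:
  pyrrole ring core → C:4 H:5 N:1
  (− 2 ring H displaced by substituents)
  + C2H5 → C:2 H:5
  + CH3 → C:1 H:3
Element totals:
  C: 7
  H: 11
  N: 1

7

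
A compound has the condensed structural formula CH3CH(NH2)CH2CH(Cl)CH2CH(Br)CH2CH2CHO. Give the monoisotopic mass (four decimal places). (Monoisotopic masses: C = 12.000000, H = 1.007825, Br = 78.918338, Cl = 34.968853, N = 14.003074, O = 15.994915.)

269.0182

Element totals:
  C: 9
  H: 17
  Br: 1
  Cl: 1
  N: 1
  O: 1
Molecular formula: C9H17BrClNO.
  M = 9(12.0) + 17(1.007825) + 78.918338 + 34.968853 + 14.003074 + 15.994915
    = 108.000000 + 17.133025 + 78.918338 + 34.968853 + 14.003074 + 15.994915 = 269.018205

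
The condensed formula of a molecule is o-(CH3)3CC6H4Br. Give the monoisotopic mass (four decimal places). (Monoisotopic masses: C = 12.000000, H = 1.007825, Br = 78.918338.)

212.0201

Atom tally by fragment:
  benzene ring core → C:6 H:6
  (− 2 ring H displaced by substituents)
  + C(CH3)3 → C:4 H:9
  + Br → Br:1
Element totals:
  C: 10
  H: 13
  Br: 1
Molecular formula: C10H13Br.
  M = 10(12.0) + 13(1.007825) + 78.918338
    = 120.000000 + 13.101725 + 78.918338 = 212.020063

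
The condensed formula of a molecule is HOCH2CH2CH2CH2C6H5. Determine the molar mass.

150.22 g/mol

Element totals:
  C: 10
  H: 14
  O: 1
Molecular formula: C10H14O.
  M = 10(12.011) + 14(1.008) + 15.999
    = 120.110 + 14.112 + 15.999 = 150.221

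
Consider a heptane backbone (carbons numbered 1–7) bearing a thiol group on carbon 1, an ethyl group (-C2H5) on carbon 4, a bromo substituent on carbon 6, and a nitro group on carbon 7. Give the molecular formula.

Atom tally by fragment:
  HSCH2 → C:1 H:3 S:1
  CH2 → C:1 H:2
  CH2 → C:1 H:2
  CH(C2H5) → C:3 H:6
  CH2 → C:1 H:2
  CH(Br) → C:1 H:1 Br:1
  CH2NO2 → C:1 H:2 N:1 O:2
Element totals:
  C: 9
  H: 18
  Br: 1
  N: 1
  O: 2
  S: 1

C9H18BrNO2S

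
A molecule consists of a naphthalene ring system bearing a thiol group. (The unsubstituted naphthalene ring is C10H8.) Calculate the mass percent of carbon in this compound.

Atom tally by fragment:
  naphthalene ring system core → C:10 H:8
  (− 1 ring H displaced by substituents)
  + SH → S:1 H:1
Element totals:
  C: 10
  H: 8
  S: 1
Molecular formula: C10H8S.
Molar mass = 160.234 g/mol.
Mass from C: 10 × 12.011 = 120.110 g/mol.
%C = 120.110 / 160.234 × 100 = 74.96%.

74.96%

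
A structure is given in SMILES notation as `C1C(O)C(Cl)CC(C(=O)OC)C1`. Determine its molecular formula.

C8H13ClO3

Atom tally by fragment:
  cyclohexane ring core → C:6 H:12
  (− 3 ring H displaced by substituents)
  + OH → O:1 H:1
  + Cl → Cl:1
  + COOCH3 → C:2 H:3 O:2
Element totals:
  C: 8
  H: 13
  Cl: 1
  O: 3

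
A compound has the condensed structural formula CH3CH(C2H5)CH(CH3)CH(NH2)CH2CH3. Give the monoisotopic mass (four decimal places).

Atom tally by fragment:
  CH3 → C:1 H:3
  CH(C2H5) → C:3 H:6
  CH(CH3) → C:2 H:4
  CH(NH2) → C:1 H:3 N:1
  CH2 → C:1 H:2
  CH3 → C:1 H:3
Element totals:
  C: 9
  H: 21
  N: 1
Molecular formula: C9H21N.
  M = 9(12.0) + 21(1.007825) + 14.003074
    = 108.000000 + 21.164325 + 14.003074 = 143.167399

143.1674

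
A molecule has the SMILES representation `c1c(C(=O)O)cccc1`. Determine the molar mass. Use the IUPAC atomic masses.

Atom tally by fragment:
  benzene ring core → C:6 H:6
  (− 1 ring H displaced by substituents)
  + COOH → C:1 H:1 O:2
Element totals:
  C: 7
  H: 6
  O: 2
Molecular formula: C7H6O2.
  M = 7(12.011) + 6(1.008) + 2(15.999)
    = 84.077 + 6.048 + 31.998 = 122.123

122.12 g/mol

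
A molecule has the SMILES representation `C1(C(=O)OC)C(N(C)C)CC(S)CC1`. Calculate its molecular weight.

217.33 g/mol

Atom tally by fragment:
  cyclohexane ring core → C:6 H:12
  (− 3 ring H displaced by substituents)
  + COOCH3 → C:2 H:3 O:2
  + N(CH3)2 → N:1 C:2 H:6
  + SH → S:1 H:1
Element totals:
  C: 10
  H: 19
  N: 1
  O: 2
  S: 1
Molecular formula: C10H19NO2S.
  M = 10(12.011) + 19(1.008) + 14.007 + 2(15.999) + 32.06
    = 120.110 + 19.152 + 14.007 + 31.998 + 32.060 = 217.327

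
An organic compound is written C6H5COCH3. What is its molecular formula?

C8H8O

Atom tally by fragment:
  benzene ring core → C:6 H:6
  (− 1 ring H displaced by substituents)
  + COCH3 → C:2 H:3 O:1
Element totals:
  C: 8
  H: 8
  O: 1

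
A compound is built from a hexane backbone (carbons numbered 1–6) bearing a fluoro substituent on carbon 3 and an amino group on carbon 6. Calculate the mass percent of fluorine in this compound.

15.94%

Atom tally by fragment:
  CH3 → C:1 H:3
  CH2 → C:1 H:2
  CH(F) → C:1 H:1 F:1
  CH2 → C:1 H:2
  CH2 → C:1 H:2
  CH2NH2 → C:1 H:4 N:1
Element totals:
  C: 6
  H: 14
  F: 1
  N: 1
Molecular formula: C6H14FN.
Molar mass = 119.183 g/mol.
Mass from F: 1 × 18.998 = 18.998 g/mol.
%F = 18.998 / 119.183 × 100 = 15.94%.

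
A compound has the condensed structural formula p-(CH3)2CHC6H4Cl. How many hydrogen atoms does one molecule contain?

Element totals:
  C: 9
  H: 11
  Cl: 1

11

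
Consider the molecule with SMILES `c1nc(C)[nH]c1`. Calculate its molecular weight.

82.11 g/mol

Atom tally by fragment:
  imidazole ring core → C:3 H:4 N:2
  (− 1 ring H displaced by substituents)
  + CH3 → C:1 H:3
Element totals:
  C: 4
  H: 6
  N: 2
Molecular formula: C4H6N2.
  M = 4(12.011) + 6(1.008) + 2(14.007)
    = 48.044 + 6.048 + 28.014 = 82.106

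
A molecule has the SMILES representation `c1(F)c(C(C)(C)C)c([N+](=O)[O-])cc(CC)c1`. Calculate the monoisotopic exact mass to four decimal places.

225.1165

Atom tally by fragment:
  benzene ring core → C:6 H:6
  (− 4 ring H displaced by substituents)
  + F → F:1
  + C(CH3)3 → C:4 H:9
  + NO2 → N:1 O:2
  + C2H5 → C:2 H:5
Element totals:
  C: 12
  H: 16
  F: 1
  N: 1
  O: 2
Molecular formula: C12H16FNO2.
  M = 12(12.0) + 16(1.007825) + 18.998403 + 14.003074 + 2(15.994915)
    = 144.000000 + 16.125200 + 18.998403 + 14.003074 + 31.989830 = 225.116507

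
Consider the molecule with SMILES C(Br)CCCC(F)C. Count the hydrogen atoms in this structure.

Atom tally by fragment:
  BrCH2 → C:1 H:2 Br:1
  CH2 → C:1 H:2
  CH2 → C:1 H:2
  CH2 → C:1 H:2
  CH(F) → C:1 H:1 F:1
  CH3 → C:1 H:3
Element totals:
  C: 6
  H: 12
  Br: 1
  F: 1

12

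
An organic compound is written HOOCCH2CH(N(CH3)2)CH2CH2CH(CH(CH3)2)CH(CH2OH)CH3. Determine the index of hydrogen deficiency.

Element totals:
  C: 14
  H: 29
  N: 1
  O: 3
Molecular formula: C14H29NO3.
DoU = (2C + 2 + N − H − X) / 2 = (2·14 + 2 + 1 − 29 − 0) / 2 = 1.

1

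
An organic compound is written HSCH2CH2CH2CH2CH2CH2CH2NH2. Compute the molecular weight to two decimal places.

147.28 g/mol

Element totals:
  C: 7
  H: 17
  N: 1
  S: 1
Molecular formula: C7H17NS.
  M = 7(12.011) + 17(1.008) + 14.007 + 32.06
    = 84.077 + 17.136 + 14.007 + 32.060 = 147.280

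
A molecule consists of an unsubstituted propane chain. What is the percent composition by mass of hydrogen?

Atom tally by fragment:
  CH3 → C:1 H:3
  CH2 → C:1 H:2
  CH3 → C:1 H:3
Element totals:
  C: 3
  H: 8
Molecular formula: C3H8.
Molar mass = 44.097 g/mol.
Mass from H: 8 × 1.008 = 8.064 g/mol.
%H = 8.064 / 44.097 × 100 = 18.29%.

18.29%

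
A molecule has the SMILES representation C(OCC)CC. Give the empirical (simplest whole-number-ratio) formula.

C5H12O

Atom tally by fragment:
  C2H5OCH2 → C:3 H:7 O:1
  CH2 → C:1 H:2
  CH3 → C:1 H:3
Element totals:
  C: 5
  H: 12
  O: 1
Molecular formula: C5H12O.
gcd of subscripts (5, 12, 1) = 1, so the empirical formula equals the molecular formula.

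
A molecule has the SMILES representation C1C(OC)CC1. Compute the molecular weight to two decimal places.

Atom tally by fragment:
  cyclobutane ring core → C:4 H:8
  (− 1 ring H displaced by substituents)
  + OCH3 → C:1 H:3 O:1
Element totals:
  C: 5
  H: 10
  O: 1
Molecular formula: C5H10O.
  M = 5(12.011) + 10(1.008) + 15.999
    = 60.055 + 10.080 + 15.999 = 86.134

86.13 g/mol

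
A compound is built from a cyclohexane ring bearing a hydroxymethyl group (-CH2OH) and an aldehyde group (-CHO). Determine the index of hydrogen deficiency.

2

Atom tally by fragment:
  cyclohexane ring core → C:6 H:12
  (− 2 ring H displaced by substituents)
  + CH2OH → C:1 H:3 O:1
  + CHO → C:1 H:1 O:1
Element totals:
  C: 8
  H: 14
  O: 2
Molecular formula: C8H14O2.
DoU = (2C + 2 + N − H − X) / 2 = (2·8 + 2 + 0 − 14 − 0) / 2 = 2.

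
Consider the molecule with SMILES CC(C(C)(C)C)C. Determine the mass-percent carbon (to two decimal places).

Atom tally by fragment:
  CH3 → C:1 H:3
  CH(C(CH3)3) → C:5 H:10
  CH3 → C:1 H:3
Element totals:
  C: 7
  H: 16
Molecular formula: C7H16.
Molar mass = 100.205 g/mol.
Mass from C: 7 × 12.011 = 84.077 g/mol.
%C = 84.077 / 100.205 × 100 = 83.90%.

83.90%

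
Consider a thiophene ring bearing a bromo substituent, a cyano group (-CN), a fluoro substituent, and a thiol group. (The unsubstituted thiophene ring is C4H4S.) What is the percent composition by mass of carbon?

25.22%

Atom tally by fragment:
  thiophene ring core → C:4 H:4 S:1
  (− 4 ring H displaced by substituents)
  + Br → Br:1
  + CN → C:1 N:1
  + F → F:1
  + SH → S:1 H:1
Element totals:
  C: 5
  H: 1
  Br: 1
  F: 1
  N: 1
  S: 2
Molecular formula: C5HBrFNS2.
Molar mass = 238.092 g/mol.
Mass from C: 5 × 12.011 = 60.055 g/mol.
%C = 60.055 / 238.092 × 100 = 25.22%.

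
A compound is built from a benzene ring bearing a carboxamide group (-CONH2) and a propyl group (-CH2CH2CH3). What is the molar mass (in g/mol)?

Atom tally by fragment:
  benzene ring core → C:6 H:6
  (− 2 ring H displaced by substituents)
  + CONH2 → C:1 H:2 O:1 N:1
  + CH2CH2CH3 → C:3 H:7
Element totals:
  C: 10
  H: 13
  N: 1
  O: 1
Molecular formula: C10H13NO.
  M = 10(12.011) + 13(1.008) + 14.007 + 15.999
    = 120.110 + 13.104 + 14.007 + 15.999 = 163.220

163.22 g/mol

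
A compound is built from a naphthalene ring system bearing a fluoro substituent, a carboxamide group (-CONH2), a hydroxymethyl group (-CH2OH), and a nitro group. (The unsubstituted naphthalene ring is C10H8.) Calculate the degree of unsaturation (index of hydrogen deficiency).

Atom tally by fragment:
  naphthalene ring system core → C:10 H:8
  (− 4 ring H displaced by substituents)
  + F → F:1
  + CONH2 → C:1 H:2 O:1 N:1
  + CH2OH → C:1 H:3 O:1
  + NO2 → N:1 O:2
Element totals:
  C: 12
  H: 9
  F: 1
  N: 2
  O: 4
Molecular formula: C12H9FN2O4.
DoU = (2C + 2 + N − H − X) / 2 = (2·12 + 2 + 2 − 9 − 1) / 2 = 9.

9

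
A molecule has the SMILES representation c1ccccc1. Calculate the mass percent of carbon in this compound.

92.26%

Atom tally by fragment:
  benzene ring core → C:6 H:6
Element totals:
  C: 6
  H: 6
Molecular formula: C6H6.
Molar mass = 78.114 g/mol.
Mass from C: 6 × 12.011 = 72.066 g/mol.
%C = 72.066 / 78.114 × 100 = 92.26%.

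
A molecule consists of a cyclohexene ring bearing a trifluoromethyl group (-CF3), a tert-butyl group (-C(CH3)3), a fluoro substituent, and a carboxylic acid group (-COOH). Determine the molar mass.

268.25 g/mol

Atom tally by fragment:
  cyclohexene ring core → C:6 H:10
  (− 4 ring H displaced by substituents)
  + CF3 → C:1 F:3
  + C(CH3)3 → C:4 H:9
  + F → F:1
  + COOH → C:1 H:1 O:2
Element totals:
  C: 12
  H: 16
  F: 4
  O: 2
Molecular formula: C12H16F4O2.
  M = 12(12.011) + 16(1.008) + 4(18.998) + 2(15.999)
    = 144.132 + 16.128 + 75.992 + 31.998 = 268.250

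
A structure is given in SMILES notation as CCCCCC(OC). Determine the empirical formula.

C7H16O

Atom tally by fragment:
  CH3 → C:1 H:3
  CH2 → C:1 H:2
  CH2 → C:1 H:2
  CH2 → C:1 H:2
  CH2 → C:1 H:2
  CH2OCH3 → C:2 H:5 O:1
Element totals:
  C: 7
  H: 16
  O: 1
Molecular formula: C7H16O.
gcd of subscripts (7, 16, 1) = 1, so the empirical formula equals the molecular formula.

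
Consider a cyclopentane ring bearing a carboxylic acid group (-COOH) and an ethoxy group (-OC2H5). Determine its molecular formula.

C8H14O3

Atom tally by fragment:
  cyclopentane ring core → C:5 H:10
  (− 2 ring H displaced by substituents)
  + COOH → C:1 H:1 O:2
  + OC2H5 → C:2 H:5 O:1
Element totals:
  C: 8
  H: 14
  O: 3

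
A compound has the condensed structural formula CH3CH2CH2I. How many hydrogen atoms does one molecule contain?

Atom tally by fragment:
  CH3 → C:1 H:3
  CH2 → C:1 H:2
  CH2I → C:1 H:2 I:1
Element totals:
  C: 3
  H: 7
  I: 1

7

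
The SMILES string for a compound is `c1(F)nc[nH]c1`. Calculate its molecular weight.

Atom tally by fragment:
  imidazole ring core → C:3 H:4 N:2
  (− 1 ring H displaced by substituents)
  + F → F:1
Element totals:
  C: 3
  H: 3
  F: 1
  N: 2
Molecular formula: C3H3FN2.
  M = 3(12.011) + 3(1.008) + 18.998 + 2(14.007)
    = 36.033 + 3.024 + 18.998 + 28.014 = 86.069

86.07 g/mol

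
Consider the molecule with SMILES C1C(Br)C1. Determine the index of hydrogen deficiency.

Atom tally by fragment:
  cyclopropane ring core → C:3 H:6
  (− 1 ring H displaced by substituents)
  + Br → Br:1
Element totals:
  C: 3
  H: 5
  Br: 1
Molecular formula: C3H5Br.
DoU = (2C + 2 + N − H − X) / 2 = (2·3 + 2 + 0 − 5 − 1) / 2 = 1.

1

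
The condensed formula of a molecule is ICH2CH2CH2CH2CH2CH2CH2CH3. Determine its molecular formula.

Atom tally by fragment:
  ICH2 → C:1 H:2 I:1
  CH2 → C:1 H:2
  CH2 → C:1 H:2
  CH2 → C:1 H:2
  CH2 → C:1 H:2
  CH2 → C:1 H:2
  CH2 → C:1 H:2
  CH3 → C:1 H:3
Element totals:
  C: 8
  H: 17
  I: 1

C8H17I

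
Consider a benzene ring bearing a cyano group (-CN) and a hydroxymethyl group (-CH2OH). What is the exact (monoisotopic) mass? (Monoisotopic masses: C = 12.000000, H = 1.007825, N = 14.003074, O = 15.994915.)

133.0528

Atom tally by fragment:
  benzene ring core → C:6 H:6
  (− 2 ring H displaced by substituents)
  + CN → C:1 N:1
  + CH2OH → C:1 H:3 O:1
Element totals:
  C: 8
  H: 7
  N: 1
  O: 1
Molecular formula: C8H7NO.
  M = 8(12.0) + 7(1.007825) + 14.003074 + 15.994915
    = 96.000000 + 7.054775 + 14.003074 + 15.994915 = 133.052764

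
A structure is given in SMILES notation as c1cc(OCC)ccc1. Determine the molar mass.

122.17 g/mol

Atom tally by fragment:
  benzene ring core → C:6 H:6
  (− 1 ring H displaced by substituents)
  + OC2H5 → C:2 H:5 O:1
Element totals:
  C: 8
  H: 10
  O: 1
Molecular formula: C8H10O.
  M = 8(12.011) + 10(1.008) + 15.999
    = 96.088 + 10.080 + 15.999 = 122.167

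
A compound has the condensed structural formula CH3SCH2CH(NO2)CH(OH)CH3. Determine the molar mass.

Atom tally by fragment:
  CH3SCH2 → C:2 H:5 S:1
  CH(NO2) → C:1 H:1 N:1 O:2
  CH(OH) → C:1 H:2 O:1
  CH3 → C:1 H:3
Element totals:
  C: 5
  H: 11
  N: 1
  O: 3
  S: 1
Molecular formula: C5H11NO3S.
  M = 5(12.011) + 11(1.008) + 14.007 + 3(15.999) + 32.06
    = 60.055 + 11.088 + 14.007 + 47.997 + 32.060 = 165.207

165.21 g/mol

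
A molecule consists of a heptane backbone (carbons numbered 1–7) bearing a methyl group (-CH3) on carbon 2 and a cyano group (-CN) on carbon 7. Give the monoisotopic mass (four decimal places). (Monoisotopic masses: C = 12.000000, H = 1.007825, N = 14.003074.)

139.1361

Atom tally by fragment:
  CH3 → C:1 H:3
  CH(CH3) → C:2 H:4
  CH2 → C:1 H:2
  CH2 → C:1 H:2
  CH2 → C:1 H:2
  CH2 → C:1 H:2
  CH2CN → C:2 H:2 N:1
Element totals:
  C: 9
  H: 17
  N: 1
Molecular formula: C9H17N.
  M = 9(12.0) + 17(1.007825) + 14.003074
    = 108.000000 + 17.133025 + 14.003074 = 139.136099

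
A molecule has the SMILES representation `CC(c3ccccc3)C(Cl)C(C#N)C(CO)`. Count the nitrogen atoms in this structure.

Atom tally by fragment:
  CH3 → C:1 H:3
  CH(C6H5) → C:7 H:6
  CH(Cl) → C:1 H:1 Cl:1
  CH(CN) → C:2 H:1 N:1
  CH2CH2OH → C:2 H:5 O:1
Element totals:
  C: 13
  H: 16
  Cl: 1
  N: 1
  O: 1

1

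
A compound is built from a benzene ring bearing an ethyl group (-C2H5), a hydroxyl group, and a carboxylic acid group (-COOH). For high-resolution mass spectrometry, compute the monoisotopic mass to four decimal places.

166.0630

Atom tally by fragment:
  benzene ring core → C:6 H:6
  (− 3 ring H displaced by substituents)
  + C2H5 → C:2 H:5
  + OH → O:1 H:1
  + COOH → C:1 H:1 O:2
Element totals:
  C: 9
  H: 10
  O: 3
Molecular formula: C9H10O3.
  M = 9(12.0) + 10(1.007825) + 3(15.994915)
    = 108.000000 + 10.078250 + 47.984745 = 166.062995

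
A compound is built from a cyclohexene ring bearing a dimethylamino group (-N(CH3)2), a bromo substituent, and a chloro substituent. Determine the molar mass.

Atom tally by fragment:
  cyclohexene ring core → C:6 H:10
  (− 3 ring H displaced by substituents)
  + N(CH3)2 → N:1 C:2 H:6
  + Br → Br:1
  + Cl → Cl:1
Element totals:
  C: 8
  H: 13
  Br: 1
  Cl: 1
  N: 1
Molecular formula: C8H13BrClN.
  M = 8(12.011) + 13(1.008) + 79.904 + 35.45 + 14.007
    = 96.088 + 13.104 + 79.904 + 35.450 + 14.007 = 238.553

238.55 g/mol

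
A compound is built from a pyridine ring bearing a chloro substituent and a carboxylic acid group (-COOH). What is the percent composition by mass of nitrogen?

8.89%

Atom tally by fragment:
  pyridine ring core → C:5 H:5 N:1
  (− 2 ring H displaced by substituents)
  + Cl → Cl:1
  + COOH → C:1 H:1 O:2
Element totals:
  C: 6
  H: 4
  Cl: 1
  N: 1
  O: 2
Molecular formula: C6H4ClNO2.
Molar mass = 157.553 g/mol.
Mass from N: 1 × 14.007 = 14.007 g/mol.
%N = 14.007 / 157.553 × 100 = 8.89%.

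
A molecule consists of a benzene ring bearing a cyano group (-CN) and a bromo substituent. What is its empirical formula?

Atom tally by fragment:
  benzene ring core → C:6 H:6
  (− 2 ring H displaced by substituents)
  + CN → C:1 N:1
  + Br → Br:1
Element totals:
  C: 7
  H: 4
  Br: 1
  N: 1
Molecular formula: C7H4BrN.
gcd of subscripts (1, 7, 4, 1) = 1, so the empirical formula equals the molecular formula.

C7H4BrN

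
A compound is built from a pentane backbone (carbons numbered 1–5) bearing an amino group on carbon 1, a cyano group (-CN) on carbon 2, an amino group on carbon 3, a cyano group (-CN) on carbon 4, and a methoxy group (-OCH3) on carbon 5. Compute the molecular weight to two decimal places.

Atom tally by fragment:
  H2NCH2 → C:1 H:4 N:1
  CH(CN) → C:2 H:1 N:1
  CH(NH2) → C:1 H:3 N:1
  CH(CN) → C:2 H:1 N:1
  CH2OCH3 → C:2 H:5 O:1
Element totals:
  C: 8
  H: 14
  N: 4
  O: 1
Molecular formula: C8H14N4O.
  M = 8(12.011) + 14(1.008) + 4(14.007) + 15.999
    = 96.088 + 14.112 + 56.028 + 15.999 = 182.227

182.23 g/mol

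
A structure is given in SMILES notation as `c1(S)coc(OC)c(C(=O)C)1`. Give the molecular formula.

C7H8O3S

Atom tally by fragment:
  furan ring core → C:4 H:4 O:1
  (− 3 ring H displaced by substituents)
  + SH → S:1 H:1
  + OCH3 → C:1 H:3 O:1
  + COCH3 → C:2 H:3 O:1
Element totals:
  C: 7
  H: 8
  O: 3
  S: 1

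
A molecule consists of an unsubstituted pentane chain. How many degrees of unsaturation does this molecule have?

Atom tally by fragment:
  CH3 → C:1 H:3
  CH2 → C:1 H:2
  CH2 → C:1 H:2
  CH2 → C:1 H:2
  CH3 → C:1 H:3
Element totals:
  C: 5
  H: 12
Molecular formula: C5H12.
DoU = (2C + 2 + N − H − X) / 2 = (2·5 + 2 + 0 − 12 − 0) / 2 = 0.

0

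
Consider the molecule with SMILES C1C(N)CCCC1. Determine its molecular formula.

Atom tally by fragment:
  cyclohexane ring core → C:6 H:12
  (− 1 ring H displaced by substituents)
  + NH2 → N:1 H:2
Element totals:
  C: 6
  H: 13
  N: 1

C6H13N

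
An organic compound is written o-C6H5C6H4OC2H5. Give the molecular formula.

Element totals:
  C: 14
  H: 14
  O: 1

C14H14O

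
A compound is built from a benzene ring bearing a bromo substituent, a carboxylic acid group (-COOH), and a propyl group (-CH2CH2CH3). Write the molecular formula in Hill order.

C10H11BrO2

Atom tally by fragment:
  benzene ring core → C:6 H:6
  (− 3 ring H displaced by substituents)
  + Br → Br:1
  + COOH → C:1 H:1 O:2
  + CH2CH2CH3 → C:3 H:7
Element totals:
  C: 10
  H: 11
  Br: 1
  O: 2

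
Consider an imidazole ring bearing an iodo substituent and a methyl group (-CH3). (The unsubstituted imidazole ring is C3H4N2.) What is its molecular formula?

Atom tally by fragment:
  imidazole ring core → C:3 H:4 N:2
  (− 2 ring H displaced by substituents)
  + I → I:1
  + CH3 → C:1 H:3
Element totals:
  C: 4
  H: 5
  I: 1
  N: 2

C4H5IN2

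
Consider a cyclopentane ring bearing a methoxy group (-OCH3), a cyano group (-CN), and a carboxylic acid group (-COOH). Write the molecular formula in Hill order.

Atom tally by fragment:
  cyclopentane ring core → C:5 H:10
  (− 3 ring H displaced by substituents)
  + OCH3 → C:1 H:3 O:1
  + CN → C:1 N:1
  + COOH → C:1 H:1 O:2
Element totals:
  C: 8
  H: 11
  N: 1
  O: 3

C8H11NO3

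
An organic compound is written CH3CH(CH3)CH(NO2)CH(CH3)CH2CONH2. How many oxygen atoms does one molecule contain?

3

Atom tally by fragment:
  CH3 → C:1 H:3
  CH(CH3) → C:2 H:4
  CH(NO2) → C:1 H:1 N:1 O:2
  CH(CH3) → C:2 H:4
  CH2CONH2 → C:2 H:4 O:1 N:1
Element totals:
  C: 8
  H: 16
  N: 2
  O: 3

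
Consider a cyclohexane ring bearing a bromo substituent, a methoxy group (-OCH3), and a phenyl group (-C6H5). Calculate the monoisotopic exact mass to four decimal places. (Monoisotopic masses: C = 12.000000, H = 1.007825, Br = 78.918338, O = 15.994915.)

268.0463

Atom tally by fragment:
  cyclohexane ring core → C:6 H:12
  (− 3 ring H displaced by substituents)
  + Br → Br:1
  + OCH3 → C:1 H:3 O:1
  + C6H5 → C:6 H:5
Element totals:
  C: 13
  H: 17
  Br: 1
  O: 1
Molecular formula: C13H17BrO.
  M = 13(12.0) + 17(1.007825) + 78.918338 + 15.994915
    = 156.000000 + 17.133025 + 78.918338 + 15.994915 = 268.046278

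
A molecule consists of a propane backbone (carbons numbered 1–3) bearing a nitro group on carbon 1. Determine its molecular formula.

C3H7NO2

Atom tally by fragment:
  O2NCH2 → C:1 H:2 N:1 O:2
  CH2 → C:1 H:2
  CH3 → C:1 H:3
Element totals:
  C: 3
  H: 7
  N: 1
  O: 2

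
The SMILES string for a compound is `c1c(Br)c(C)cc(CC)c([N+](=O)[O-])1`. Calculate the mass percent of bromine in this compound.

32.74%

Atom tally by fragment:
  benzene ring core → C:6 H:6
  (− 4 ring H displaced by substituents)
  + Br → Br:1
  + CH3 → C:1 H:3
  + C2H5 → C:2 H:5
  + NO2 → N:1 O:2
Element totals:
  C: 9
  H: 10
  Br: 1
  N: 1
  O: 2
Molecular formula: C9H10BrNO2.
Molar mass = 244.088 g/mol.
Mass from Br: 1 × 79.904 = 79.904 g/mol.
%Br = 79.904 / 244.088 × 100 = 32.74%.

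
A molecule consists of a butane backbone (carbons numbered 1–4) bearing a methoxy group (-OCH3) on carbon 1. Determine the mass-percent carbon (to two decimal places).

68.13%

Atom tally by fragment:
  CH3OCH2 → C:2 H:5 O:1
  CH2 → C:1 H:2
  CH2 → C:1 H:2
  CH3 → C:1 H:3
Element totals:
  C: 5
  H: 12
  O: 1
Molecular formula: C5H12O.
Molar mass = 88.150 g/mol.
Mass from C: 5 × 12.011 = 60.055 g/mol.
%C = 60.055 / 88.150 × 100 = 68.13%.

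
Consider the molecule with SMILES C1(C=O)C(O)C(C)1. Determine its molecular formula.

C5H8O2

Atom tally by fragment:
  cyclopropane ring core → C:3 H:6
  (− 3 ring H displaced by substituents)
  + CHO → C:1 H:1 O:1
  + OH → O:1 H:1
  + CH3 → C:1 H:3
Element totals:
  C: 5
  H: 8
  O: 2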